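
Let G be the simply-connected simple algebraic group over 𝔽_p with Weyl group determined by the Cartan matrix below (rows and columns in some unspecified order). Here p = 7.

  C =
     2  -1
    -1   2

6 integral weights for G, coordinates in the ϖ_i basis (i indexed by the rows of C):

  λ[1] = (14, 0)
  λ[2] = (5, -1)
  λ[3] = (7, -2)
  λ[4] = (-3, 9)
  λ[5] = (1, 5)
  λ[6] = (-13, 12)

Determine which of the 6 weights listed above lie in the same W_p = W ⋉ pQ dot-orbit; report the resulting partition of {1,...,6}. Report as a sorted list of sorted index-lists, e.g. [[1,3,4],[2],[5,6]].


Type A_2, rank 2, |W|=6; reorder rows/cols to standard.

W_7-reps of the 6 weights in Ā_7 (same 2-coord order as C):

  [1] (1, 5)
  [2] (6, 0)
  [3] (6, 0)
  [4] (1, 4)
  [5] (1, 5)
  [6] (1, 5)

These 6 weights hit 3 W_7-dot-orbits; sizes (3, 2, 1):

[[1, 5, 6], [2, 3], [4]]


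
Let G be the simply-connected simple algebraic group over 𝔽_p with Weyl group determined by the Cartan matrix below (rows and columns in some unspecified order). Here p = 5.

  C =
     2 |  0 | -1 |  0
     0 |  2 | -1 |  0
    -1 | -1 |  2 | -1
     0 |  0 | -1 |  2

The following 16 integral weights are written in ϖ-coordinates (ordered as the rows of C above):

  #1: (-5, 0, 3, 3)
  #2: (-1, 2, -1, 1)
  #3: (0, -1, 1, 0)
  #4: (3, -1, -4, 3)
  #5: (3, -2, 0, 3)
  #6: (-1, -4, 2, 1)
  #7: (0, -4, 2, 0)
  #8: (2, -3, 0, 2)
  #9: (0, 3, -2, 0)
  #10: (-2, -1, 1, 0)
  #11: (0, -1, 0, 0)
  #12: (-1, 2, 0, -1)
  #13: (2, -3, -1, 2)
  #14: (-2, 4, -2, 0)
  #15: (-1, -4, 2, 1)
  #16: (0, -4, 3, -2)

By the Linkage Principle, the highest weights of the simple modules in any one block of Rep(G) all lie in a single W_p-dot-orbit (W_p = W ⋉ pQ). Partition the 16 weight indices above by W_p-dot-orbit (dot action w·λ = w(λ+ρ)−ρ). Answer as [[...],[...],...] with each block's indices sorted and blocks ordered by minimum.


C ↔ D_4 under row/col permutation; |W(D_4)| = 192.

W_5-reps of the 16 weights in Ā_5 (same 4-coord order as C):

  λ_1+ρ ↦ (0, 3, 1, 0);  λ_2+ρ ↦ (0, 3, 0, 2);  λ_3+ρ ↦ (1, 0, 1, 1);  λ_4+ρ ↦ (1, 3, 0, 1);  λ_5+ρ ↦ (0, 3, 1, 0);  λ_6+ρ ↦ (0, 3, 0, 2);  λ_7+ρ ↦ (1, 3, 0, 1);  λ_8+ρ ↦ (1, 0, 1, 1);  λ_9+ρ ↦ (0, 3, 1, 0);  λ_10+ρ ↦ (1, 0, 1, 1);  λ_11+ρ ↦ (1, 0, 1, 1);  λ_12+ρ ↦ (0, 3, 1, 0);  λ_13+ρ ↦ (1, 0, 1, 1);  λ_14+ρ ↦ (1, 3, 0, 1);  λ_15+ρ ↦ (0, 3, 0, 2);  λ_16+ρ ↦ (1, 3, 0, 1)

Partition of {1..16} into 4 W_5-dot-orbits:

[[1, 5, 9, 12], [2, 6, 15], [3, 8, 10, 11, 13], [4, 7, 14, 16]]


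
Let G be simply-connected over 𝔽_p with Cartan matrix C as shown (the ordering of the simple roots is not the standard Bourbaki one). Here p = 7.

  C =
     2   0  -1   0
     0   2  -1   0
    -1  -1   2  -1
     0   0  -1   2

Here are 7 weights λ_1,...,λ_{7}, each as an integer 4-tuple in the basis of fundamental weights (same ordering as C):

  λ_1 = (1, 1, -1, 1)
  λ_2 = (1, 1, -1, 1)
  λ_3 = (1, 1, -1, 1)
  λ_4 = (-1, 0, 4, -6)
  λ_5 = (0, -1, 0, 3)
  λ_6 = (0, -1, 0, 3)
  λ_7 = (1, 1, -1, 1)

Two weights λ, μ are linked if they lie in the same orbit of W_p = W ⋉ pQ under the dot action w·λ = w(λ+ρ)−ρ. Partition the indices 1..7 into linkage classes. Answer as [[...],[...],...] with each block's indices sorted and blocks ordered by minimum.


Root system D_4: the 4×4 matrix C matches after relabeling.

Ā_7 reps of the 7 weights (D_4, coords as presented):

  λ_1+ρ ↦ (2, 2, 0, 2)
  λ_2+ρ ↦ (2, 2, 0, 2)
  λ_3+ρ ↦ (2, 2, 0, 2)
  λ_4+ρ ↦ (0, 1, 0, 5)
  λ_5+ρ ↦ (1, 0, 1, 4)
  λ_6+ρ ↦ (1, 0, 1, 4)
  λ_7+ρ ↦ (2, 2, 0, 2)

Grouping the 7 weights by Ā_7-representative: 3 linkage classes.

[[1, 2, 3, 7], [4], [5, 6]]


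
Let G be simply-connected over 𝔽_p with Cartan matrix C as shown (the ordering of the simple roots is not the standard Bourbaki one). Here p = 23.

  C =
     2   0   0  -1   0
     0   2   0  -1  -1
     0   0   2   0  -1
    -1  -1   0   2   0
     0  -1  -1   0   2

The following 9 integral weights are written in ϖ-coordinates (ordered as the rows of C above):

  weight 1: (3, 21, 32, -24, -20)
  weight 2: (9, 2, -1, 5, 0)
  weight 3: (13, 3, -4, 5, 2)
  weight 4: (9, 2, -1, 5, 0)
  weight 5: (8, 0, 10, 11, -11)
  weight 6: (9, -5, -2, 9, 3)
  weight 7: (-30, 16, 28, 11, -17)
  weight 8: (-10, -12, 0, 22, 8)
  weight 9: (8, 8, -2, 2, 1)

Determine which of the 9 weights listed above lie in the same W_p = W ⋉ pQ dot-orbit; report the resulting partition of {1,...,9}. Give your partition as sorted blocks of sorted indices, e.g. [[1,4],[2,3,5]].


C ↔ A_5 under row/col permutation; |W(A_5)| = 720.

W_23-reps of the 9 weights in Ā_23 (same 5-coord order as C):

    1: (10, 3, 0, 6, 1)
    2: (10, 3, 0, 6, 1)
    3: (10, 3, 0, 6, 1)
    4: (10, 3, 0, 6, 1)
    5: (9, 9, 1, 3, 1)
    6: (10, 3, 0, 6, 1)
    7: (1, 4, 0, 6, 6)
    8: (9, 9, 1, 3, 1)
    9: (9, 9, 1, 3, 1)

Linkage partition of the 9 weights (3 classes, p=23):

[[1, 2, 3, 4, 6], [5, 8, 9], [7]]


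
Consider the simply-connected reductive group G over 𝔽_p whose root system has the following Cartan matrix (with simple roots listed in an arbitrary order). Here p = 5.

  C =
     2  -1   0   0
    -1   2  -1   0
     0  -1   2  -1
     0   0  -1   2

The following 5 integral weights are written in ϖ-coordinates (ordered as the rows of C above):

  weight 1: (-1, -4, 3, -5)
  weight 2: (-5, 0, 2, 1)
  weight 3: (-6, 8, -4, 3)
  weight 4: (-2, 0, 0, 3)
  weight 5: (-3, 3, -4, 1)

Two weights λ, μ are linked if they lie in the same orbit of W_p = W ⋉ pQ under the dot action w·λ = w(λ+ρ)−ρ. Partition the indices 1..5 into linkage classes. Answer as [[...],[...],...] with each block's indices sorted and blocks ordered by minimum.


Root system A_4: the 4×4 matrix C matches after relabeling.

Each λ_j+ρ reduced to Ā_5; 4-tuples below use C's row order:

  λ_1 → (0, 3, 0, 1) · λ_2 → (0, 3, 0, 1) · λ_3 → (0, 0, 1, 3) · λ_4 → (0, 0, 1, 3) · λ_5 → (1, 1, 1, 1)

The 5 indices split into 3 linkage classes (same alcove rep ⇔ same W_5-dot-orbit):

[[1, 2], [3, 4], [5]]


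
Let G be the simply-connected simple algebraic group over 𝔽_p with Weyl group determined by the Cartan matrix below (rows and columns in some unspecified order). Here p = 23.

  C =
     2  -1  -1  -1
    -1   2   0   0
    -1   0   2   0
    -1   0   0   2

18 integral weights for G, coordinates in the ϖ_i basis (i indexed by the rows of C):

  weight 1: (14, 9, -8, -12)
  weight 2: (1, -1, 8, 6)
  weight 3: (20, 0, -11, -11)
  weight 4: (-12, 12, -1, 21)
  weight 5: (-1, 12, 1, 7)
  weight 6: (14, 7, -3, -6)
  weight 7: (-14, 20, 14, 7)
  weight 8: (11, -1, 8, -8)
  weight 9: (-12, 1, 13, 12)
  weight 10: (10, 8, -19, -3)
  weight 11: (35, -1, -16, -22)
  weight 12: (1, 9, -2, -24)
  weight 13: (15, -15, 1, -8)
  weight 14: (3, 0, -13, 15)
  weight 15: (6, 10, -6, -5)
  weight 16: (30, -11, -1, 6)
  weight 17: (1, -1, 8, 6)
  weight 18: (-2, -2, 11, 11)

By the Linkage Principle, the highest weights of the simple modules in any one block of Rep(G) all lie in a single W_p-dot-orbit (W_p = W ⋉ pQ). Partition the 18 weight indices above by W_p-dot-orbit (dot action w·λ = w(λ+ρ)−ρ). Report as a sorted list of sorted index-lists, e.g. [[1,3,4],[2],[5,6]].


D_4 Cartan matrix, 4 simple roots permuted; ρ=(1,1,1,1).

Folding the 18 weights λ_j+ρ into Ā_23 (reps in the given 4-coord order):

  1: (1, 7, 4, 8);  2: (2, 0, 9, 7);  3: (1, 1, 10, 10);  4: (1, 1, 10, 10);  5: (0, 13, 2, 8);  6: (0, 8, 2, 5);  7: (0, 8, 2, 5);  8: (2, 0, 9, 7);  9: (2, 9, 3, 2);  10: (2, 0, 9, 7);  11: (0, 13, 2, 8);  12: (1, 1, 10, 10);  13: (2, 9, 3, 2);  14: (1, 7, 4, 8);  15: (2, 9, 3, 2);  16: (0, 8, 2, 5);  17: (2, 0, 9, 7);  18: (1, 1, 10, 10)

These 18 weights hit 6 W_23-dot-orbits; sizes (2, 4, 4, 2, 3, 3):

[[1, 14], [2, 8, 10, 17], [3, 4, 12, 18], [5, 11], [6, 7, 16], [9, 13, 15]]


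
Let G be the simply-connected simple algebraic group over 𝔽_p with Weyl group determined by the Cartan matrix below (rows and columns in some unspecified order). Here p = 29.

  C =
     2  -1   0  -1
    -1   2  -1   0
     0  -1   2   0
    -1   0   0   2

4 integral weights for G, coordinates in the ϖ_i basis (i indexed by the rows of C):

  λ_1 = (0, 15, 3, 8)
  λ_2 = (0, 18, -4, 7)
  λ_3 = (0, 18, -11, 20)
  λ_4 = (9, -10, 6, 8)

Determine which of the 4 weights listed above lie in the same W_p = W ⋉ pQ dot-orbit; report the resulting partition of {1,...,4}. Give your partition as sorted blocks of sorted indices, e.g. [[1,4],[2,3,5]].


C ↔ A_4 under row/col permutation; |W(A_4)| = 120.

Ā_29 reps of the 4 weights (A_4, coords as presented):

  1: (1, 16, 3, 8)
  2: (1, 16, 3, 8)
  3: (1, 7, 2, 9)
  4: (1, 7, 2, 9)

The 4 indices split into 2 linkage classes (same alcove rep ⇔ same W_29-dot-orbit):

[[1, 2], [3, 4]]


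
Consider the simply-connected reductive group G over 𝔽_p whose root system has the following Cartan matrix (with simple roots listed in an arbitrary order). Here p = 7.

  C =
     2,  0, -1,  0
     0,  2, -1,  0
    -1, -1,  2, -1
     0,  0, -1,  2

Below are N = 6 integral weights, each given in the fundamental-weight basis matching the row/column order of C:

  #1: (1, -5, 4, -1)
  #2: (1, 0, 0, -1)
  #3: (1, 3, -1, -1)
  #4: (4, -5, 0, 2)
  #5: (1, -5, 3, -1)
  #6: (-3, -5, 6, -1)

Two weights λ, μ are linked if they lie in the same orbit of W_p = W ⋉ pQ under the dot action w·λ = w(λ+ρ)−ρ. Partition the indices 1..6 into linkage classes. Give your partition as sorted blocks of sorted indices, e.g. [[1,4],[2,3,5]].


Cartan matrix: type D_4 (|W|=192); un-permuting the 4 rows.

Folding the 6 weights λ_j+ρ into Ā_7 (reps in the given 4-coord order):

  λ_1+ρ ↦ (2, 4, 0, 0) · λ_2+ρ ↦ (2, 1, 1, 0) · λ_3+ρ ↦ (2, 4, 0, 0) · λ_4+ρ ↦ (2, 1, 1, 0) · λ_5+ρ ↦ (2, 4, 0, 0) · λ_6+ρ ↦ (2, 4, 0, 0)

Grouping the 6 weights by Ā_7-representative: 2 linkage classes.

[[1, 3, 5, 6], [2, 4]]


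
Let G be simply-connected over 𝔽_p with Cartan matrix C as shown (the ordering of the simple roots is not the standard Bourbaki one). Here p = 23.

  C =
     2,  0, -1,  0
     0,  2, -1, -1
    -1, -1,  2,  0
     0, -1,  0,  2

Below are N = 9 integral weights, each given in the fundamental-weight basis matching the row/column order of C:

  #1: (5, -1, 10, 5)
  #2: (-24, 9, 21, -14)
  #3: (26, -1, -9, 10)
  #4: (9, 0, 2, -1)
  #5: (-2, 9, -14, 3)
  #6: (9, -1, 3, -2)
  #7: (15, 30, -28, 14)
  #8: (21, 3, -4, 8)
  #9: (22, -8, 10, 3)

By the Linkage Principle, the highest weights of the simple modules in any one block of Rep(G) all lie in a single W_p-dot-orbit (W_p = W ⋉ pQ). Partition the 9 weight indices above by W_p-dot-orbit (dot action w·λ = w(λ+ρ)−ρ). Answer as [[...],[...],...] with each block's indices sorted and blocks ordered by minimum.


A_4 Cartan matrix, 4 simple roots permuted; ρ=(1,1,1,1).

Folding the 9 weights λ_j+ρ into Ā_23 (reps in the given 4-coord order):

  λ_1 → (6, 0, 11, 6);  λ_2 → (10, 1, 3, 0);  λ_3 → (12, 4, 0, 4);  λ_4 → (10, 1, 3, 0);  λ_5 → (10, 1, 3, 0);  λ_6 → (10, 1, 3, 0);  λ_7 → (12, 4, 0, 4);  λ_8 → (10, 1, 3, 0);  λ_9 → (12, 4, 0, 4)

Grouping the 9 weights by Ā_23-representative: 3 linkage classes.

[[1], [2, 4, 5, 6, 8], [3, 7, 9]]


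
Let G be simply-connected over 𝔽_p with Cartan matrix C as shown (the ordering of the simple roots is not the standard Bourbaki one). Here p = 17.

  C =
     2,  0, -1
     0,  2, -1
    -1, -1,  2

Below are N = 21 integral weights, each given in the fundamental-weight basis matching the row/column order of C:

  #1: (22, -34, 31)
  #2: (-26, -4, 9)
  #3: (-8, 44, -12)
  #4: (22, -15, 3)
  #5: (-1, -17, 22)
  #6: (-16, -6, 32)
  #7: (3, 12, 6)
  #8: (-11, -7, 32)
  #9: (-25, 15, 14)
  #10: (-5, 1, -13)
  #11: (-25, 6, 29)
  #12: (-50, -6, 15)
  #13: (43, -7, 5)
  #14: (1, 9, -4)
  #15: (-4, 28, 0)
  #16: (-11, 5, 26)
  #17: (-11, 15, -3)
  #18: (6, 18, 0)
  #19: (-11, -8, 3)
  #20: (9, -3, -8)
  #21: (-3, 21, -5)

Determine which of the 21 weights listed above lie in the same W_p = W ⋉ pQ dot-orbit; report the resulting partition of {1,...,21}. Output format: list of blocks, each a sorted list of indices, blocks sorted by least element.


A_3 Cartan matrix, 3 simple roots permuted; ρ=(1,1,1).

λ_j+ρ reflected into Ā_17 (⟨·,θ^∨⟩≤17); 3-tuples as given:

  [1] (1, 11, 1) · [2] (1, 7, 2) · [3] (6, 10, 1) · [4] (3, 6, 4) · [5] (6, 10, 1) · [6] (1, 11, 1) · [7] (3, 6, 4) · [8] (6, 10, 1) · [9] (1, 7, 2) · [10] (2, 4, 10) · [11] (3, 6, 4) · [12] (1, 11, 1) · [13] (6, 10, 1) · [14] (1, 7, 2) · [15] (2, 4, 10) · [16] (6, 10, 1) · [17] (2, 4, 10) · [18] (1, 7, 2) · [19] (3, 6, 4) · [20] (1, 7, 2) · [21] (1, 11, 1)

These 21 weights hit 5 W_17-dot-orbits; sizes (4, 5, 5, 4, 3):

[[1, 6, 12, 21], [2, 9, 14, 18, 20], [3, 5, 8, 13, 16], [4, 7, 11, 19], [10, 15, 17]]


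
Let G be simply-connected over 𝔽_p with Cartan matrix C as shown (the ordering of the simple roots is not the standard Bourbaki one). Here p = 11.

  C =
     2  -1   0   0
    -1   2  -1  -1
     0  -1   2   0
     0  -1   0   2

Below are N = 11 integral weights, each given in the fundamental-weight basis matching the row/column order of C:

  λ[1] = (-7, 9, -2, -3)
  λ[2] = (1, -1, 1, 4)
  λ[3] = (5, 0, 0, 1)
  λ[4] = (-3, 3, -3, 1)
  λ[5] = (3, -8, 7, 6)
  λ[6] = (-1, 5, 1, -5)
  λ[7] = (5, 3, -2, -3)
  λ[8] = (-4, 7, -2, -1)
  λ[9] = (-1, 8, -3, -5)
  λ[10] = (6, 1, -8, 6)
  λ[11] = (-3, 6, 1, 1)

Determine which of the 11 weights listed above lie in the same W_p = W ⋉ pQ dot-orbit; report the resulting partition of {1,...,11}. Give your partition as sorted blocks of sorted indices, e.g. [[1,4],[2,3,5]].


Dynkin diagram of C (from the 6 off-diagonal −1 entries): D_4.

Alcove-folded reps (p=11, 11 weights, presented ϖ-order):

  λ_1+ρ ↦ (6, 1, 1, 2);  λ_2+ρ ↦ (2, 0, 2, 5);  λ_3+ρ ↦ (6, 1, 1, 2);  λ_4+ρ ↦ (2, 0, 2, 2);  λ_5+ρ ↦ (3, 3, 1, 0);  λ_6+ρ ↦ (0, 2, 2, 4);  λ_7+ρ ↦ (6, 1, 1, 2);  λ_8+ρ ↦ (3, 3, 1, 0);  λ_9+ρ ↦ (0, 2, 2, 4);  λ_10+ρ ↦ (2, 0, 2, 2);  λ_11+ρ ↦ (2, 0, 2, 2)

5 distinct reps among the 11 weights ⇒ 5 W_11-linkage classes:

[[1, 3, 7], [2], [4, 10, 11], [5, 8], [6, 9]]


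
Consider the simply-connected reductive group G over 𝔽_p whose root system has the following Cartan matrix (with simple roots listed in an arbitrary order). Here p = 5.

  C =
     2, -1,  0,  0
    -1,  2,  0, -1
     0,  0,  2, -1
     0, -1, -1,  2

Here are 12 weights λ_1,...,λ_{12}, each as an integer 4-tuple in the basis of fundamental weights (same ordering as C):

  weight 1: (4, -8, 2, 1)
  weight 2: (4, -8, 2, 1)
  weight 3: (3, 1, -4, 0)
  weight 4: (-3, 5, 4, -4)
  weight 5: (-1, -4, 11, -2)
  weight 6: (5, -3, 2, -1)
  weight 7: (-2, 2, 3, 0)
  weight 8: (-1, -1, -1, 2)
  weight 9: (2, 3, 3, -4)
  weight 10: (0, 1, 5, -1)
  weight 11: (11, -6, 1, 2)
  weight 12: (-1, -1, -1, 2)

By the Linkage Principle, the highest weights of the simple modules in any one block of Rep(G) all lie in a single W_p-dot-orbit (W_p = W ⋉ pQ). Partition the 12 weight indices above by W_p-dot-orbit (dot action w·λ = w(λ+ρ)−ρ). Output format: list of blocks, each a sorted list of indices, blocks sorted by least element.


C ↔ A_4 under row/col permutation; |W(A_4)| = 120.

Alcove-folded reps (p=5, 12 weights, presented ϖ-order):

    λ_1+ρ ↦ (0, 0, 0, 3)
    λ_2+ρ ↦ (0, 0, 0, 3)
    λ_3+ρ ↦ (2, 0, 1, 1)
    λ_4+ρ ↦ (1, 0, 1, 2)
    λ_5+ρ ↦ (2, 0, 1, 1)
    λ_6+ρ ↦ (2, 0, 1, 1)
    λ_7+ρ ↦ (2, 0, 1, 1)
    λ_8+ρ ↦ (0, 0, 0, 3)
    λ_9+ρ ↦ (0, 1, 2, 1)
    λ_10+ρ ↦ (2, 0, 1, 1)
    λ_11+ρ ↦ (0, 0, 0, 3)
    λ_12+ρ ↦ (0, 0, 0, 3)

Grouping the 12 weights by Ā_5-representative: 4 linkage classes.

[[1, 2, 8, 11, 12], [3, 5, 6, 7, 10], [4], [9]]


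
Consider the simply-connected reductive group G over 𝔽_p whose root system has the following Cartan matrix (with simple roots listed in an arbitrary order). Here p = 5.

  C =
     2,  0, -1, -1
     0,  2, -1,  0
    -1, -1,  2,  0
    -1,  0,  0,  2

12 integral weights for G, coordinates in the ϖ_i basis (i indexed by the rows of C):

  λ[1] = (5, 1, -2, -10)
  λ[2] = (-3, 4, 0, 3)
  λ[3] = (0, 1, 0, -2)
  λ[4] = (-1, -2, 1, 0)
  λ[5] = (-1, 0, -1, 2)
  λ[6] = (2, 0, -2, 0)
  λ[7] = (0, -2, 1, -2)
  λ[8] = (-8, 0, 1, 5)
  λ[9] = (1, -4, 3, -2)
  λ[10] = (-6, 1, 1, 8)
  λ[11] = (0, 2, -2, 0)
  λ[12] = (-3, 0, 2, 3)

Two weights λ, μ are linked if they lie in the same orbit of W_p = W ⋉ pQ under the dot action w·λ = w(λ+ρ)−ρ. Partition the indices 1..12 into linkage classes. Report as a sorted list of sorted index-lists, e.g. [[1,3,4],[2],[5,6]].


Root system A_4: the 4×4 matrix C matches after relabeling.

Each λ_j+ρ reduced to Ā_5; 4-tuples below use C's row order:

  1: (0, 1, 1, 1) · 2: (0, 1, 1, 1) · 3: (0, 2, 1, 1) · 4: (0, 1, 1, 1) · 5: (0, 1, 0, 3) · 6: (2, 0, 1, 1) · 7: (0, 1, 1, 1) · 8: (0, 2, 1, 1) · 9: (1, 2, 1, 0) · 10: (1, 2, 1, 0) · 11: (0, 2, 1, 1) · 12: (2, 0, 1, 1)

Grouping the 12 weights by Ā_5-representative: 5 linkage classes.

[[1, 2, 4, 7], [3, 8, 11], [5], [6, 12], [9, 10]]


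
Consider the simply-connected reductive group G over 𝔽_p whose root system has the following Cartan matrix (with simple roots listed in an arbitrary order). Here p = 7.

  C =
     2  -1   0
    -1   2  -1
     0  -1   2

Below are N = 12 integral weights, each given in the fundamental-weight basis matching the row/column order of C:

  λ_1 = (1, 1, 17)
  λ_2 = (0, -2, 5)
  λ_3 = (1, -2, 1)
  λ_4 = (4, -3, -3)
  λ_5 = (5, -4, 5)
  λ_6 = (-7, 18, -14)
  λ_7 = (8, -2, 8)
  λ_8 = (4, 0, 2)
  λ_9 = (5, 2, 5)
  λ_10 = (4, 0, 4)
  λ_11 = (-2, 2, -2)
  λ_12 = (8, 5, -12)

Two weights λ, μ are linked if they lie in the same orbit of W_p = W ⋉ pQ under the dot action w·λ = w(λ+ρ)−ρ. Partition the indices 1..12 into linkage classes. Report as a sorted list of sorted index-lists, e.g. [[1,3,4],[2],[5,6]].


Root system A_3: the 3×3 matrix C matches after relabeling.

λ_j+ρ reflected into Ā_7 (⟨·,θ^∨⟩≤7); 3-tuples as given:

  λ_1 → (3, 1, 1)
  λ_2 → (0, 1, 5)
  λ_3 → (1, 1, 1)
  λ_4 → (1, 2, 2)
  λ_5 → (1, 3, 1)
  λ_6 → (0, 1, 5)
  λ_7 → (1, 1, 1)
  λ_8 → (3, 1, 1)
  λ_9 → (1, 1, 1)
  λ_10 → (1, 1, 1)
  λ_11 → (1, 1, 1)
  λ_12 → (3, 1, 1)

Partition of {1..12} into 5 W_7-dot-orbits:

[[1, 8, 12], [2, 6], [3, 7, 9, 10, 11], [4], [5]]


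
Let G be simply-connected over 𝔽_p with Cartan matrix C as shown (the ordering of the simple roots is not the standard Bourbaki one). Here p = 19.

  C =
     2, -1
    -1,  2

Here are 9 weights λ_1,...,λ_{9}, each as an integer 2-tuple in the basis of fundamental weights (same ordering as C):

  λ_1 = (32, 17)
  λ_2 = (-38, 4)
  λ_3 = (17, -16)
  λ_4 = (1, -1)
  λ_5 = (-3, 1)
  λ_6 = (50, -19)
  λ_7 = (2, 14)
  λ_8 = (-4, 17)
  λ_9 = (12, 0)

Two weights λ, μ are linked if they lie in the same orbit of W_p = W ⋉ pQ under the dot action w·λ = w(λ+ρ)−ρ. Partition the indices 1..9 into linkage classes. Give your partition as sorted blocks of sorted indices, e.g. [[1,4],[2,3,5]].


A_2 Cartan matrix, 2 simple roots permuted; ρ=(1,1).

Folding the 9 weights λ_j+ρ into Ā_19 (reps in the given 2-coord order):

  1: (13, 1) · 2: (13, 1) · 3: (3, 15) · 4: (2, 0) · 5: (2, 0) · 6: (13, 1) · 7: (3, 15) · 8: (3, 15) · 9: (13, 1)

3 distinct reps among the 9 weights ⇒ 3 W_19-linkage classes:

[[1, 2, 6, 9], [3, 7, 8], [4, 5]]


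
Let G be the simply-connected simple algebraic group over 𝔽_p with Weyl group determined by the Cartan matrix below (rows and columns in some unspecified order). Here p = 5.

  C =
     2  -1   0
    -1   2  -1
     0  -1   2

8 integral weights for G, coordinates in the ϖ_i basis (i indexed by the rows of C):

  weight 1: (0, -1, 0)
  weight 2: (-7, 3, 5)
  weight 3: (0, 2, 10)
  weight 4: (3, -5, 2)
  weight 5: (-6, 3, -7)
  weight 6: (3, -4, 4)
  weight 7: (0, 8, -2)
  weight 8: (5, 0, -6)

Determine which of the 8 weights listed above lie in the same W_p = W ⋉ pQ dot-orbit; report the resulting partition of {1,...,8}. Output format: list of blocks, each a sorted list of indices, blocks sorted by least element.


C ↔ A_3 under row/col permutation; |W(A_3)| = 24.

Folding the 8 weights λ_j+ρ into Ā_5 (reps in the given 3-coord order):

  [1] (1, 0, 1);  [2] (1, 0, 1);  [3] (1, 0, 1);  [4] (0, 3, 1);  [5] (0, 3, 1);  [6] (0, 3, 1);  [7] (1, 0, 1);  [8] (0, 3, 1)

Linkage partition of the 8 weights (2 classes, p=5):

[[1, 2, 3, 7], [4, 5, 6, 8]]


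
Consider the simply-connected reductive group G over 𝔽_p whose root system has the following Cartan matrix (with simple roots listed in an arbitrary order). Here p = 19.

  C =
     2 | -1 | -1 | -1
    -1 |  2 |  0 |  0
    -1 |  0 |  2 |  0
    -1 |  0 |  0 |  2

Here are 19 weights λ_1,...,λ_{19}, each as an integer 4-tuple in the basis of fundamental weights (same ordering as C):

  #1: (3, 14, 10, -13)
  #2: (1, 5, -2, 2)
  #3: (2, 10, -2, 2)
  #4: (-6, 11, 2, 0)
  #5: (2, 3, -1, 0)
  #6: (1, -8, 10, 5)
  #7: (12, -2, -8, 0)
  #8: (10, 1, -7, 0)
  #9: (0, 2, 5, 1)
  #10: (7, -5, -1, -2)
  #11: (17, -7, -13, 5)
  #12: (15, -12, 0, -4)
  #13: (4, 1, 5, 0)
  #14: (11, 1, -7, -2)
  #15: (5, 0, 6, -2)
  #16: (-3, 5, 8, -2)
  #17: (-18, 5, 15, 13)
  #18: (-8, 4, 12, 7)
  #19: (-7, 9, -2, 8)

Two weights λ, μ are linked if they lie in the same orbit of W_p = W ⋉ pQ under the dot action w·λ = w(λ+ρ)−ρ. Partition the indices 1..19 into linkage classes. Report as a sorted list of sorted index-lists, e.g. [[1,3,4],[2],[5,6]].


Cartan matrix: type D_4 (|W|=192); un-permuting the 4 rows.

Ā_19 reps of the 19 weights (D_4, coords as presented):

  λ_1+ρ ↦ (3, 4, 0, 1)
  λ_2+ρ ↦ (1, 6, 1, 3)
  λ_3+ρ ↦ (2, 11, 1, 3)
  λ_4+ρ ↦ (1, 6, 1, 3)
  λ_5+ρ ↦ (3, 4, 0, 1)
  λ_6+ρ ↦ (5, 2, 6, 1)
  λ_7+ρ ↦ (5, 1, 7, 1)
  λ_8+ρ ↦ (5, 2, 6, 1)
  λ_9+ρ ↦ (1, 3, 6, 2)
  λ_10+ρ ↦ (3, 4, 0, 1)
  λ_11+ρ ↦ (5, 1, 7, 1)
  λ_12+ρ ↦ (2, 11, 1, 3)
  λ_13+ρ ↦ (5, 2, 6, 1)
  λ_14+ρ ↦ (5, 2, 6, 1)
  λ_15+ρ ↦ (5, 1, 7, 1)
  λ_16+ρ ↦ (1, 3, 6, 2)
  λ_17+ρ ↦ (2, 11, 1, 3)
  λ_18+ρ ↦ (5, 2, 6, 1)
  λ_19+ρ ↦ (1, 3, 6, 2)

Grouping the 19 weights by Ā_19-representative: 6 linkage classes.

[[1, 5, 10], [2, 4], [3, 12, 17], [6, 8, 13, 14, 18], [7, 11, 15], [9, 16, 19]]


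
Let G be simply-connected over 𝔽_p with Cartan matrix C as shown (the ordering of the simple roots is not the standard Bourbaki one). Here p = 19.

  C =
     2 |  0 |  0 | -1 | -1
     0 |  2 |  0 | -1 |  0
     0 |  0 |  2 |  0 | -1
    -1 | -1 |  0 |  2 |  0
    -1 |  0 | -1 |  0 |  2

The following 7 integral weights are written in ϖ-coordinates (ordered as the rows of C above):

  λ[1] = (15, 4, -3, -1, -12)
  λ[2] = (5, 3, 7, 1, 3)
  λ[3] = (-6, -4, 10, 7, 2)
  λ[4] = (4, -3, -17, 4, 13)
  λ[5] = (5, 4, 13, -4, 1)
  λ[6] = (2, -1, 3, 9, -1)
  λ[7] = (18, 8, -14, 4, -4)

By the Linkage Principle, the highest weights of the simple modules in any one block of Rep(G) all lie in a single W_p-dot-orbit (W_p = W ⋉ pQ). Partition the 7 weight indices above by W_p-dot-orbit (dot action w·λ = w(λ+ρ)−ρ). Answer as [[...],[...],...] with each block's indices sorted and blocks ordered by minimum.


Cartan matrix: type A_5 (|W|=720); un-permuting the 5 rows.

Folding the 7 weights λ_j+ρ into Ā_19 (reps in the given 5-coord order):

    λ_1 → (3, 3, 9, 0, 2)
    λ_2 → (6, 1, 3, 1, 4)
    λ_3 → (3, 3, 9, 0, 2)
    λ_4 → (3, 3, 9, 0, 2)
    λ_5 → (3, 3, 9, 0, 2)
    λ_6 → (3, 0, 4, 10, 0)
    λ_7 → (3, 3, 9, 0, 2)

Linkage partition of the 7 weights (3 classes, p=19):

[[1, 3, 4, 5, 7], [2], [6]]


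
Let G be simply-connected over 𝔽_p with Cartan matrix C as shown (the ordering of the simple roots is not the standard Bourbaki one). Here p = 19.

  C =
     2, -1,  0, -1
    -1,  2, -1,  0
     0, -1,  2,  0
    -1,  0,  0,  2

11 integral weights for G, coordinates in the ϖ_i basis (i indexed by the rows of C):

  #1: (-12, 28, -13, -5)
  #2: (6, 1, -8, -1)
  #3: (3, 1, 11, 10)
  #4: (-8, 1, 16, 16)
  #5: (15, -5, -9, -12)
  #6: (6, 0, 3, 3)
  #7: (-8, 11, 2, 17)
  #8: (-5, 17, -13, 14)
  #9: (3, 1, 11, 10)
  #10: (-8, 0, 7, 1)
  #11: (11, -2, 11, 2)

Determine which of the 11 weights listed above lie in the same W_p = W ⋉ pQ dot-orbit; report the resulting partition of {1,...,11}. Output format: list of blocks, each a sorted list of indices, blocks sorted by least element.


C ↔ A_4 under row/col permutation; |W(A_4)| = 120.

Each λ_j+ρ reduced to Ā_19; 4-tuples below use C's row order:

  [1] (4, 2, 2, 1);  [2] (2, 5, 2, 0);  [3] (4, 2, 2, 1);  [4] (2, 5, 2, 0);  [5] (7, 1, 4, 4);  [6] (7, 1, 4, 4);  [7] (7, 1, 4, 4);  [8] (4, 2, 2, 1);  [9] (4, 2, 2, 1);  [10] (4, 2, 2, 1);  [11] (7, 1, 4, 4)

Linkage partition of the 11 weights (3 classes, p=19):

[[1, 3, 8, 9, 10], [2, 4], [5, 6, 7, 11]]


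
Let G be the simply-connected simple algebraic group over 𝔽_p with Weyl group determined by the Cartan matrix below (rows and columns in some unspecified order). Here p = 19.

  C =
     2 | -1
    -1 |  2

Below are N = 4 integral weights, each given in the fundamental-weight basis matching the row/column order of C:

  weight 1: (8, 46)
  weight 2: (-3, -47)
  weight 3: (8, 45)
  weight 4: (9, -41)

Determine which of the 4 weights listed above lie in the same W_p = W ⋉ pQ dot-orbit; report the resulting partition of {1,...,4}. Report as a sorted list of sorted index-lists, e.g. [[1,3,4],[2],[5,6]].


Dynkin diagram of C (from the 2 off-diagonal −1 entries): A_2.

Ā_19 reps of the 4 weights (A_2, coords as presented):

  λ_1+ρ ↦ (1, 9);  λ_2+ρ ↦ (2, 9);  λ_3+ρ ↦ (2, 9);  λ_4+ρ ↦ (2, 9)

These 4 weights hit 2 W_19-dot-orbits; sizes (1, 3):

[[1], [2, 3, 4]]


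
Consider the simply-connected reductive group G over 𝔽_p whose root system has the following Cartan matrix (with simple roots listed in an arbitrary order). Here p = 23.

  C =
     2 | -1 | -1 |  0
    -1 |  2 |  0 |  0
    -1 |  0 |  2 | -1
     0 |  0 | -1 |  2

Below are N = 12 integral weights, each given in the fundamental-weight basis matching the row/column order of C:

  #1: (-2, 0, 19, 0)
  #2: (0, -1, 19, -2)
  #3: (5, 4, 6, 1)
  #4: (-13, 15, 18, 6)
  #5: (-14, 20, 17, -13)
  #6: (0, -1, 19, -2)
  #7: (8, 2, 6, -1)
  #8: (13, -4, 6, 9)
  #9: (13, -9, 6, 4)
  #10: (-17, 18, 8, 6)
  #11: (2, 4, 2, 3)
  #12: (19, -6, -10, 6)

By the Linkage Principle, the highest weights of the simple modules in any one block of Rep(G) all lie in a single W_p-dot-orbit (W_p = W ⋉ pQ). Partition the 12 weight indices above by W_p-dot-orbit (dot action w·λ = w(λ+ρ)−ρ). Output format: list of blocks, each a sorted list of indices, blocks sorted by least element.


C ↔ A_4 under row/col permutation; |W(A_4)| = 120.

Alcove-folded reps (p=23, 12 weights, presented ϖ-order):

    λ_1+ρ ↦ (1, 0, 19, 1)
    λ_2+ρ ↦ (1, 0, 19, 1)
    λ_3+ρ ↦ (6, 5, 7, 2)
    λ_4+ρ ↦ (9, 3, 7, 0)
    λ_5+ρ ↦ (6, 5, 7, 2)
    λ_6+ρ ↦ (1, 0, 19, 1)
    λ_7+ρ ↦ (9, 3, 7, 0)
    λ_8+ρ ↦ (6, 5, 7, 2)
    λ_9+ρ ↦ (6, 5, 7, 2)
    λ_10+ρ ↦ (9, 3, 7, 0)
    λ_11+ρ ↦ (3, 5, 3, 4)
    λ_12+ρ ↦ (6, 5, 7, 2)

Grouping the 12 weights by Ā_23-representative: 4 linkage classes.

[[1, 2, 6], [3, 5, 8, 9, 12], [4, 7, 10], [11]]


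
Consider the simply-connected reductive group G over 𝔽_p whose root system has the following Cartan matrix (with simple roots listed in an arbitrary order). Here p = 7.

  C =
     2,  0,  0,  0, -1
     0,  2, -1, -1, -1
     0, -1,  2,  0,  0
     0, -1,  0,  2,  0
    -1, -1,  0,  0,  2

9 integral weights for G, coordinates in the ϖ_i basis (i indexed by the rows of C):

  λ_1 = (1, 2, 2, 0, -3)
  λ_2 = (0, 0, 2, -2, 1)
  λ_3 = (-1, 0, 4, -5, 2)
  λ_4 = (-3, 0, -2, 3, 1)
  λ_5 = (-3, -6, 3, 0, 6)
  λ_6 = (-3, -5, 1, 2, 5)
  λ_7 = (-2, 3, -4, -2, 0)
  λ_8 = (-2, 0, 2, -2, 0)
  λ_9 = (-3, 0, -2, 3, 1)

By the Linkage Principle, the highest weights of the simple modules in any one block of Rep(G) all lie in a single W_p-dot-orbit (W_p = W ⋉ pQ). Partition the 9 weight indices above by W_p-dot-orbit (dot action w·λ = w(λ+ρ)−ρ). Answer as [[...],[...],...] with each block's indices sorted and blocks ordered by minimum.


Cartan matrix: type D_5 (|W|=1920); un-permuting the 5 rows.

Each λ_j+ρ reduced to Ā_7; 5-tuples below use C's row order:

  λ_1 → (1, 0, 3, 1, 0)
  λ_2 → (1, 0, 3, 1, 0)
  λ_3 → (2, 1, 2, 1, 0)
  λ_4 → (2, 0, 1, 4, 0)
  λ_5 → (2, 0, 1, 4, 0)
  λ_6 → (2, 1, 2, 1, 0)
  λ_7 → (1, 0, 3, 1, 0)
  λ_8 → (1, 0, 3, 1, 0)
  λ_9 → (2, 0, 1, 4, 0)

3 distinct reps among the 9 weights ⇒ 3 W_7-linkage classes:

[[1, 2, 7, 8], [3, 6], [4, 5, 9]]


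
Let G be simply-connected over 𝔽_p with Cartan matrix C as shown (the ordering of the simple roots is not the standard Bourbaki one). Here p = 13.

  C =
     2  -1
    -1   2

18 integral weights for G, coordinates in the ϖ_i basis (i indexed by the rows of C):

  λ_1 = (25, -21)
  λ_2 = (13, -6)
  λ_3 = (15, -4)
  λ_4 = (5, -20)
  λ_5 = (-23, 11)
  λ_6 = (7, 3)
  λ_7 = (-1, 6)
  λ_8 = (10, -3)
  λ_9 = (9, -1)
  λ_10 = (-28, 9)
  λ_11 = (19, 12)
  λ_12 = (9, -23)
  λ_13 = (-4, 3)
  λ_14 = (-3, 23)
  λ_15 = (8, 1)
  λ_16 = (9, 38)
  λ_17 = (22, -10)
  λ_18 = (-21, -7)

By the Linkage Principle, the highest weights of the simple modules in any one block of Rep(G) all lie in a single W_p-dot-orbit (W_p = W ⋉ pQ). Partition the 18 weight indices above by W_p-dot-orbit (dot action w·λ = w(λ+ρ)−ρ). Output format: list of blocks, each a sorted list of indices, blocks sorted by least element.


Type A_2, rank 2, |W|=6; reorder rows/cols to standard.

W_13-reps of the 18 weights in Ā_13 (same 2-coord order as C):

  λ_1 → (7, 0)
  λ_2 → (8, 4)
  λ_3 → (10, 0)
  λ_4 → (7, 0)
  λ_5 → (3, 1)
  λ_6 → (8, 4)
  λ_7 → (0, 7)
  λ_8 → (9, 2)
  λ_9 → (10, 0)
  λ_10 → (3, 1)
  λ_11 → (7, 0)
  λ_12 → (3, 1)
  λ_13 → (3, 1)
  λ_14 → (9, 2)
  λ_15 → (9, 2)
  λ_16 → (10, 0)
  λ_17 → (3, 1)
  λ_18 → (7, 0)

These 18 weights hit 6 W_13-dot-orbits; sizes (4, 2, 3, 5, 1, 3):

[[1, 4, 11, 18], [2, 6], [3, 9, 16], [5, 10, 12, 13, 17], [7], [8, 14, 15]]


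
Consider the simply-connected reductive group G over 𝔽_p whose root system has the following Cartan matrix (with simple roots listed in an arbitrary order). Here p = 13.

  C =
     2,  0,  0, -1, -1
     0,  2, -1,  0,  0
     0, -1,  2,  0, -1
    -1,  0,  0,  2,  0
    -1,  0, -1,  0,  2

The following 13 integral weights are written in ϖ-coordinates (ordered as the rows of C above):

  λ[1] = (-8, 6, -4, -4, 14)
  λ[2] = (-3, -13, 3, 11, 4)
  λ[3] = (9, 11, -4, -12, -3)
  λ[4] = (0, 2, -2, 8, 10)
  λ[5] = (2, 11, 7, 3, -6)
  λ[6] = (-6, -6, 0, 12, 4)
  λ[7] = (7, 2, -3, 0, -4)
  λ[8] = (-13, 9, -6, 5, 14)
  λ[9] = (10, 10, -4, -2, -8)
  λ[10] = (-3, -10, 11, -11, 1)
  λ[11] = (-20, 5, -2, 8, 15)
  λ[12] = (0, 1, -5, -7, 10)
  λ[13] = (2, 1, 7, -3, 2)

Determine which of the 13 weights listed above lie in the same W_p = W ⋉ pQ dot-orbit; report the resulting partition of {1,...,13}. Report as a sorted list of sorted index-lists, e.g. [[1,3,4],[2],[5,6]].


Type A_5, rank 5, |W|=720; reorder rows/cols to standard.

Ā_13 reps of the 13 weights (A_5, coords as presented):

  λ_1 → (3, 2, 1, 1, 2)
  λ_2 → (3, 2, 1, 1, 2)
  λ_3 → (3, 2, 1, 1, 2)
  λ_4 → (0, 1, 7, 1, 3)
  λ_5 → (3, 3, 1, 2, 2)
  λ_6 → (1, 0, 0, 7, 4)
  λ_7 → (3, 2, 1, 1, 2)
  λ_8 → (3, 2, 1, 1, 2)
  λ_9 → (0, 1, 7, 1, 3)
  λ_10 → (0, 1, 7, 1, 3)
  λ_11 → (3, 3, 1, 2, 2)
  λ_12 → (5, 2, 2, 1, 2)
  λ_13 → (0, 1, 7, 1, 3)

Linkage partition of the 13 weights (5 classes, p=13):

[[1, 2, 3, 7, 8], [4, 9, 10, 13], [5, 11], [6], [12]]


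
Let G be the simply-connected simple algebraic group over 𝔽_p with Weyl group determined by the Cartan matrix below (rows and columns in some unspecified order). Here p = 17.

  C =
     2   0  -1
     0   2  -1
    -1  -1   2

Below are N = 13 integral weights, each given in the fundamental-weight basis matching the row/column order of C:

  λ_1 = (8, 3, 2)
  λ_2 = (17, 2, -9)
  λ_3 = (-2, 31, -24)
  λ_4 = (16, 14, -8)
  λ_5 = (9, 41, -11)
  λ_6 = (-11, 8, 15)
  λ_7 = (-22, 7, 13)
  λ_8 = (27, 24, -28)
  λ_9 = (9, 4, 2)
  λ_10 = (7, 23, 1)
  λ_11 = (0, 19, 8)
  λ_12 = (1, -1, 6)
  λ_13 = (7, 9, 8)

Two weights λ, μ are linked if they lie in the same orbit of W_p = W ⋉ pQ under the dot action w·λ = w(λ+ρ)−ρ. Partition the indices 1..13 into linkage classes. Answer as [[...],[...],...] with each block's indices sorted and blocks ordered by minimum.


Root system A_3: the 3×3 matrix C matches after relabeling.

Ā_17 reps of the 13 weights (A_3, coords as presented):

  λ_1 → (9, 4, 3)
  λ_2 → (9, 4, 3)
  λ_3 → (2, 1, 6)
  λ_4 → (2, 0, 7)
  λ_5 → (2, 0, 7)
  λ_6 → (2, 1, 6)
  λ_7 → (9, 4, 3)
  λ_8 → (2, 1, 6)
  λ_9 → (9, 4, 3)
  λ_10 → (2, 0, 7)
  λ_11 → (9, 4, 3)
  λ_12 → (2, 0, 7)
  λ_13 → (2, 0, 7)

Grouping the 13 weights by Ā_17-representative: 3 linkage classes.

[[1, 2, 7, 9, 11], [3, 6, 8], [4, 5, 10, 12, 13]]


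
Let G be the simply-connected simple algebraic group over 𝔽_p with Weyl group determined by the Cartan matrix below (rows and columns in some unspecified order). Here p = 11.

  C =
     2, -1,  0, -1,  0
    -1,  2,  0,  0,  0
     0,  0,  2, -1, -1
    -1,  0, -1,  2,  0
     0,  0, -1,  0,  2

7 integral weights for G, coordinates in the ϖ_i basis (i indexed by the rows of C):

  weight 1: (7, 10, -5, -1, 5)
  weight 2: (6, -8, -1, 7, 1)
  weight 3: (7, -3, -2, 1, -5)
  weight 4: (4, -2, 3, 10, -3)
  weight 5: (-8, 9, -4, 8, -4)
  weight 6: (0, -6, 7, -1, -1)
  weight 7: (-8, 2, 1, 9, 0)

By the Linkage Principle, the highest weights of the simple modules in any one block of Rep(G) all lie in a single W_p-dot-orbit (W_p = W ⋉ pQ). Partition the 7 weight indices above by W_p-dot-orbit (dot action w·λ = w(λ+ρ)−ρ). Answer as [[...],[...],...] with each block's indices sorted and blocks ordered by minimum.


C ↔ A_5 under row/col permutation; |W(A_5)| = 720.

Alcove-folded reps (p=11, 7 weights, presented ϖ-order):

  λ_1+ρ ↦ (0, 1, 4, 4, 0)
  λ_2+ρ ↦ (0, 1, 4, 4, 0)
  λ_3+ρ ↦ (3, 2, 1, 3, 1)
  λ_4+ρ ↦ (2, 2, 1, 2, 4)
  λ_5+ρ ↦ (3, 2, 1, 3, 1)
  λ_6+ρ ↦ (0, 1, 4, 4, 0)
  λ_7+ρ ↦ (3, 2, 1, 3, 1)

Partition of {1..7} into 3 W_11-dot-orbits:

[[1, 2, 6], [3, 5, 7], [4]]


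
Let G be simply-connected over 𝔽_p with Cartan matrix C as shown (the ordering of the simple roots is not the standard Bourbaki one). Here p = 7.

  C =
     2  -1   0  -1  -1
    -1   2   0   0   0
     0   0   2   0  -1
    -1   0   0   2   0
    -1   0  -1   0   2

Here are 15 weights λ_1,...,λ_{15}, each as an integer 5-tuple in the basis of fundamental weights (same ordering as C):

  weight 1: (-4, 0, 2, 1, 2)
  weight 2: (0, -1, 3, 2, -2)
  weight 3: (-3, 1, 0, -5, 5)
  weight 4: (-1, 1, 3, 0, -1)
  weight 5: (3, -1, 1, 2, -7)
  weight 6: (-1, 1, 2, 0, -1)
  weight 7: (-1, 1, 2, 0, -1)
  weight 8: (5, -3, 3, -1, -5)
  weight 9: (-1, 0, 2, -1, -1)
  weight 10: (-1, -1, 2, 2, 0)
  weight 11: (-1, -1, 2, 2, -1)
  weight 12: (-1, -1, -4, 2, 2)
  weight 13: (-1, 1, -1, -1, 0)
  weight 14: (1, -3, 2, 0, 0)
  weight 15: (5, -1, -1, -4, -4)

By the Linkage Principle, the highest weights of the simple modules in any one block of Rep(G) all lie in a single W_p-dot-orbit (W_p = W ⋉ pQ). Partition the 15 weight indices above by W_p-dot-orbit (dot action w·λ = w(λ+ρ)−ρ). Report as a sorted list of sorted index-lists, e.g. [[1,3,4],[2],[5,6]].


D_5 Cartan matrix, 5 simple roots permuted; ρ=(1,1,1,1,1).

λ_j+ρ reflected into Ā_7 (⟨·,θ^∨⟩≤7); 5-tuples as given:

  λ_1+ρ ↦ (0, 2, 3, 1, 0) · λ_2+ρ ↦ (0, 0, 3, 3, 0) · λ_3+ρ ↦ (0, 4, 1, 2, 0) · λ_4+ρ ↦ (0, 2, 4, 1, 0) · λ_5+ρ ↦ (0, 2, 4, 1, 0) · λ_6+ρ ↦ (0, 2, 3, 1, 0) · λ_7+ρ ↦ (0, 2, 3, 1, 0) · λ_8+ρ ↦ (0, 2, 0, 0, 1) · λ_9+ρ ↦ (0, 1, 3, 0, 0) · λ_10+ρ ↦ (0, 0, 3, 3, 0) · λ_11+ρ ↦ (0, 0, 3, 3, 0) · λ_12+ρ ↦ (0, 0, 3, 3, 0) · λ_13+ρ ↦ (0, 2, 0, 0, 1) · λ_14+ρ ↦ (0, 2, 3, 1, 0) · λ_15+ρ ↦ (0, 0, 3, 3, 0)

The 15 indices split into 6 linkage classes (same alcove rep ⇔ same W_7-dot-orbit):

[[1, 6, 7, 14], [2, 10, 11, 12, 15], [3], [4, 5], [8, 13], [9]]


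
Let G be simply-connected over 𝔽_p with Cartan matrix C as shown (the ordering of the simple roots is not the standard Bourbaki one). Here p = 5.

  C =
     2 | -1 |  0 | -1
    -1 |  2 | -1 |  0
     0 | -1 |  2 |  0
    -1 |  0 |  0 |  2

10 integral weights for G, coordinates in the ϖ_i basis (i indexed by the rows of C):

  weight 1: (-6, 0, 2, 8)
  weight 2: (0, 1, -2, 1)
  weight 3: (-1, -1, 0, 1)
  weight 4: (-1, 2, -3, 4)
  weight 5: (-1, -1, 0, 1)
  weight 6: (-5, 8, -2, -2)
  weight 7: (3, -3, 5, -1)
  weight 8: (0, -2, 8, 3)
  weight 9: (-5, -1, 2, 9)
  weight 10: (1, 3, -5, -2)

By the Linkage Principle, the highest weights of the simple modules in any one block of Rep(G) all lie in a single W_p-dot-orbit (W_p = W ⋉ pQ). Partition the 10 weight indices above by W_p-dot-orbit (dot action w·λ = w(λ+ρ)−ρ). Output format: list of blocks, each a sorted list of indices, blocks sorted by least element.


Dynkin diagram of C (from the 6 off-diagonal −1 entries): A_4.

Folding the 10 weights λ_j+ρ into Ā_5 (reps in the given 4-coord order):

    λ_1+ρ ↦ (1, 0, 3, 0)
    λ_2+ρ ↦ (1, 1, 1, 2)
    λ_3+ρ ↦ (0, 0, 1, 2)
    λ_4+ρ ↦ (0, 0, 1, 2)
    λ_5+ρ ↦ (0, 0, 1, 2)
    λ_6+ρ ↦ (1, 0, 3, 0)
    λ_7+ρ ↦ (1, 1, 1, 2)
    λ_8+ρ ↦ (1, 0, 3, 0)
    λ_9+ρ ↦ (1, 0, 3, 0)
    λ_10+ρ ↦ (1, 0, 3, 0)

Linkage partition of the 10 weights (3 classes, p=5):

[[1, 6, 8, 9, 10], [2, 7], [3, 4, 5]]


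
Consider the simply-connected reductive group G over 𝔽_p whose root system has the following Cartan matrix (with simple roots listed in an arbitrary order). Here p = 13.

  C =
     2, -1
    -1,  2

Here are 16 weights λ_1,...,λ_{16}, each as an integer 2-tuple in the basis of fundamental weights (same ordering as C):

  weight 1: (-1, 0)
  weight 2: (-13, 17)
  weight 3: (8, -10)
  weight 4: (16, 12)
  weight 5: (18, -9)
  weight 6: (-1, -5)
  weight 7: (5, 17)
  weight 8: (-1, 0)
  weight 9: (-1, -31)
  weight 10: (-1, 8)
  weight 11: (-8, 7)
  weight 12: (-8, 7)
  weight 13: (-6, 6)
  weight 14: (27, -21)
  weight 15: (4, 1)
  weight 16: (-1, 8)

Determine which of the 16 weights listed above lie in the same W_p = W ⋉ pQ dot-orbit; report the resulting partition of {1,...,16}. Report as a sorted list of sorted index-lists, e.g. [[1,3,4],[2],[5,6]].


Cartan matrix: type A_2 (|W|=6); un-permuting the 2 rows.

Ā_13 reps of the 16 weights (A_2, coords as presented):

    λ_1 → (0, 1)
    λ_2 → (7, 1)
    λ_3 → (0, 9)
    λ_4 → (4, 0)
    λ_5 → (5, 2)
    λ_6 → (4, 0)
    λ_7 → (5, 2)
    λ_8 → (0, 1)
    λ_9 → (0, 9)
    λ_10 → (0, 9)
    λ_11 → (7, 1)
    λ_12 → (7, 1)
    λ_13 → (5, 2)
    λ_14 → (5, 2)
    λ_15 → (5, 2)
    λ_16 → (0, 9)

Grouping the 16 weights by Ā_13-representative: 5 linkage classes.

[[1, 8], [2, 11, 12], [3, 9, 10, 16], [4, 6], [5, 7, 13, 14, 15]]


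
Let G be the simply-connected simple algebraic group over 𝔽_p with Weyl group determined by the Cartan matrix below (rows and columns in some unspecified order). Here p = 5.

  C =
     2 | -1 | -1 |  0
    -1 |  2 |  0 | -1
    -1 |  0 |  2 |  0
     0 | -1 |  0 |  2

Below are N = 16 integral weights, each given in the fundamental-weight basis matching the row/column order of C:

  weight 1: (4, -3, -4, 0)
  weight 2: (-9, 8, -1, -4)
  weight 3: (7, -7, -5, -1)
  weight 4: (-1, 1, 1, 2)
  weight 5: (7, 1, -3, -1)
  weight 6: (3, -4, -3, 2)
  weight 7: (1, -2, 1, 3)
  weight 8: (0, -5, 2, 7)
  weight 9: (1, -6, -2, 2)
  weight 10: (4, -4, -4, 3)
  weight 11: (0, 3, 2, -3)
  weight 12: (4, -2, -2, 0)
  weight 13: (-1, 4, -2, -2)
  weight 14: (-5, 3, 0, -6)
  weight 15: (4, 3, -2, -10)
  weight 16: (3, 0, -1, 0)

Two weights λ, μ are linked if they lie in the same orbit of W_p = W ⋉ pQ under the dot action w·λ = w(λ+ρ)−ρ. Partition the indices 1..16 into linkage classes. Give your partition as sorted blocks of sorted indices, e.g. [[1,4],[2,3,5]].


Root system A_4: the 4×4 matrix C matches after relabeling.

Alcove-folded reps (p=5, 16 weights, presented ϖ-order):

  1: (0, 1, 3, 1) · 2: (1, 2, 1, 0) · 3: (1, 1, 0, 1) · 4: (0, 2, 0, 1) · 5: (0, 2, 0, 1) · 6: (1, 2, 1, 0) · 7: (1, 1, 0, 1) · 8: (0, 1, 3, 1) · 9: (0, 1, 3, 1) · 10: (1, 2, 1, 0) · 11: (1, 1, 0, 1) · 12: (3, 1, 1, 0) · 13: (1, 3, 0, 1) · 14: (3, 1, 1, 0) · 15: (3, 1, 1, 0) · 16: (3, 1, 1, 0)

Grouping the 16 weights by Ā_5-representative: 6 linkage classes.

[[1, 8, 9], [2, 6, 10], [3, 7, 11], [4, 5], [12, 14, 15, 16], [13]]
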